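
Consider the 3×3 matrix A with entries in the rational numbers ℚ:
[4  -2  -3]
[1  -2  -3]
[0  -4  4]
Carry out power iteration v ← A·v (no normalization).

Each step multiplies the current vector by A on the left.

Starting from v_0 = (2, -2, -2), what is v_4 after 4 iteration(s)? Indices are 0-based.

v_0 = (2, -2, -2).
v_1 = A·v_0 = (18, 12, 0).
v_2 = A·v_1 = (48, -6, -48).
v_3 = A·v_2 = (348, 204, -168).
v_4 = A·v_3 = (1488, 444, -1488).

v_4 = (1488, 444, -1488)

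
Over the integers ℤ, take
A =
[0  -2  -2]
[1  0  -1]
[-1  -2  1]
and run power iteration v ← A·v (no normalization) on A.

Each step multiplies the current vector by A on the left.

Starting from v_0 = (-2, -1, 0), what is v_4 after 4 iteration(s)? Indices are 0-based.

v_4 = (-8, -22, 42)

v_0 = (-2, -1, 0).
v_1 = A·v_0 = (2, -2, 4).
v_2 = A·v_1 = (-4, -2, 6).
v_3 = A·v_2 = (-8, -10, 14).
v_4 = A·v_3 = (-8, -22, 42).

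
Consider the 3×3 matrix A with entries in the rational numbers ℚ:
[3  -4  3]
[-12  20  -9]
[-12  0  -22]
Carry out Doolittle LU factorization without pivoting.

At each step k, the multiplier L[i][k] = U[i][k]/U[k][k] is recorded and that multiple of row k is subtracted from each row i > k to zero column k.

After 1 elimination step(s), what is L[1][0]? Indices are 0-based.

Step 1: pivot at (0,0) is 3.
  row1 ← row1 − (-4)·row0  ⇒  L[1][0]=-4, U row1=(0, 4, 3)
  row2 ← row2 − (-4)·row0  ⇒  L[2][0]=-4, U row2=(0, -16, -10)

L[1][0] = -4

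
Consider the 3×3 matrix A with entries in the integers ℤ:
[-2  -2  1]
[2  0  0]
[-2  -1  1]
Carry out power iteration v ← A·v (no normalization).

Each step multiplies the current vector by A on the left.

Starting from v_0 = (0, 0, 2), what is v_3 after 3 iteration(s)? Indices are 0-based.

v_0 = (0, 0, 2).
v_1 = A·v_0 = (2, 0, 2).
v_2 = A·v_1 = (-2, 4, -2).
v_3 = A·v_2 = (-6, -4, -2).

v_3 = (-6, -4, -2)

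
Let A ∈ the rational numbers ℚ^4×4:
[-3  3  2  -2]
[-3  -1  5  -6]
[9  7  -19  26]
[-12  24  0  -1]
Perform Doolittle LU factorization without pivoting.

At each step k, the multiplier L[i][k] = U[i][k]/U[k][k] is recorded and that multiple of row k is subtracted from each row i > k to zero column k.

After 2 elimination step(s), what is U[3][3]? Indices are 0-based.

k=0: U[0][0]=-3
  eliminate (1,0): mult=1, new row 1: (0, -4, 3, -4); set L[1][0]=1
  eliminate (2,0): mult=-3, new row 2: (0, 16, -13, 20); set L[2][0]=-3
  eliminate (3,0): mult=4, new row 3: (0, 12, -8, 7); set L[3][0]=4
k=1: U[1][1]=-4
  eliminate (2,1): mult=-4, new row 2: (0, 0, -1, 4); set L[2][1]=-4
  eliminate (3,1): mult=-3, new row 3: (0, 0, 1, -5); set L[3][1]=-3

U[3][3] = -5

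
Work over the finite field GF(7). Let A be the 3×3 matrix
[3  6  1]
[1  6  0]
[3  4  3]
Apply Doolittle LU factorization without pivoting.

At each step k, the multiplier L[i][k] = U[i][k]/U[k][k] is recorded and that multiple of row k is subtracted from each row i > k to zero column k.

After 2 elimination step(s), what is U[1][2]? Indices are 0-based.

Step 1: pivot at (0,0) is 3.
  row1 ← row1 − (5)·row0  ⇒  L[1][0]=5, U row1=(0, 4, 2)
  row2 ← row2 − (1)·row0  ⇒  L[2][0]=1, U row2=(0, 5, 2)
Step 2: pivot at (1,1) is 4.
  row2 ← row2 − (3)·row1  ⇒  L[2][1]=3, U row2=(0, 0, 3)

U[1][2] = 2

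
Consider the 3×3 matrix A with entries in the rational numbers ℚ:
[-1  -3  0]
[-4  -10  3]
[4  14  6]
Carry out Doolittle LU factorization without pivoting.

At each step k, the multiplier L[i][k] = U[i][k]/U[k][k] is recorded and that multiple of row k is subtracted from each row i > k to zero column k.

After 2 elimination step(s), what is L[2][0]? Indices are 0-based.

k=0: U[0][0]=-1
  eliminate (1,0): mult=4, new row 1: (0, 2, 3); set L[1][0]=4
  eliminate (2,0): mult=-4, new row 2: (0, 2, 6); set L[2][0]=-4
k=1: U[1][1]=2
  eliminate (2,1): mult=1, new row 2: (0, 0, 3); set L[2][1]=1

L[2][0] = -4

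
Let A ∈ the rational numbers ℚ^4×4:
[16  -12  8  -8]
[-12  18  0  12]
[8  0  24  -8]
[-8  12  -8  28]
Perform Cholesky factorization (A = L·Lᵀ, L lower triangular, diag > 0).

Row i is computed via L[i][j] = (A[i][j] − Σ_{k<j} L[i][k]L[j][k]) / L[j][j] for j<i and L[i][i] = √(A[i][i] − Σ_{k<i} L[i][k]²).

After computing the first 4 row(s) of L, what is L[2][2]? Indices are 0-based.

Step 1: L[0][0] = √(16) = 4.
  L[1][0] = (-12) / L[0][0] = -3.
Step 2: L[1][1] = √(9) = 3.
  L[2][0] = (8) / L[0][0] = 2.
  L[2][1] = (6) / L[1][1] = 2.
Step 3: L[2][2] = √(16) = 4.
  L[3][0] = (-8) / L[0][0] = -2.
  L[3][1] = (6) / L[1][1] = 2.
  L[3][2] = (-8) / L[2][2] = -2.
Step 4: L[3][3] = √(16) = 4.

L[2][2] = 4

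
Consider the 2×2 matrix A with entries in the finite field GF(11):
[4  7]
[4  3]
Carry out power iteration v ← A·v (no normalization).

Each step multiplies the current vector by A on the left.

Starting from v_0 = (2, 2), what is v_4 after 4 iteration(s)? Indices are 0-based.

v_0 = (2, 2).
v_1 = A·v_0 = (0, 3).
v_2 = A·v_1 = (10, 9).
v_3 = A·v_2 = (4, 1).
v_4 = A·v_3 = (1, 8).

v_4 = (1, 8)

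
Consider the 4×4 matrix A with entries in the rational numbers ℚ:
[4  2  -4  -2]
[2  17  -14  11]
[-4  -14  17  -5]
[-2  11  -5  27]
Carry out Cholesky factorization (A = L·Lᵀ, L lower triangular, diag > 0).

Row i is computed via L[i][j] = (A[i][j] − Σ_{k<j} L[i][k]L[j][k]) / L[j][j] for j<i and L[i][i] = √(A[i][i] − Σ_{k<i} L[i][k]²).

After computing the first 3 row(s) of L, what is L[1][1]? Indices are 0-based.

Step 1: L[0][0] = √(4) = 2.
  L[1][0] = (2) / L[0][0] = 1.
Step 2: L[1][1] = √(16) = 4.
  L[2][0] = (-4) / L[0][0] = -2.
  L[2][1] = (-12) / L[1][1] = -3.
Step 3: L[2][2] = √(4) = 2.

L[1][1] = 4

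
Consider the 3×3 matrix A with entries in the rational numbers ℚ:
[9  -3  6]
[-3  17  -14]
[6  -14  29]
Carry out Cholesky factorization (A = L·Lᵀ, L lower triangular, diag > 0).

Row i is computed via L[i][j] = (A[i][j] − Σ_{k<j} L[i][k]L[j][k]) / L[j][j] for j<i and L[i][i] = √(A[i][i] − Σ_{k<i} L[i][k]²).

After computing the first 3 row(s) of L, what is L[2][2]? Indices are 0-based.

Step 1: L[0][0] = √(9) = 3.
  L[1][0] = (-3) / L[0][0] = -1.
Step 2: L[1][1] = √(16) = 4.
  L[2][0] = (6) / L[0][0] = 2.
  L[2][1] = (-12) / L[1][1] = -3.
Step 3: L[2][2] = √(16) = 4.

L[2][2] = 4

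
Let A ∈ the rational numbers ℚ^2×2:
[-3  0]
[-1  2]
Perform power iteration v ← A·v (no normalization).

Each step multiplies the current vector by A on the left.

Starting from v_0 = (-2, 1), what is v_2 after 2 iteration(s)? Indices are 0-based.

v_0 = (-2, 1).
v_1 = A·v_0 = (6, 4).
v_2 = A·v_1 = (-18, 2).

v_2 = (-18, 2)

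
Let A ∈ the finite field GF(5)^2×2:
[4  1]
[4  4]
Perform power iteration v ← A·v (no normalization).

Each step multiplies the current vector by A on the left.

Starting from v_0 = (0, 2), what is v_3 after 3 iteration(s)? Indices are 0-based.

v_3 = (4, 4)

v_0 = (0, 2).
v_1 = A·v_0 = (2, 3).
v_2 = A·v_1 = (1, 0).
v_3 = A·v_2 = (4, 4).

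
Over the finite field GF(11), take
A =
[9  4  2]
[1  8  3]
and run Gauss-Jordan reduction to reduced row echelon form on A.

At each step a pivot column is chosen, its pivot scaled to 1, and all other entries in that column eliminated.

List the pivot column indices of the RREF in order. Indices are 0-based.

[1] R0 /= 9  ⇒  (1, 9, 10)
     R1 -= 1·R0  ⇒  (0, 10, 4)
[2] R1 /= 10  ⇒  (0, 1, 7)
     R0 -= 9·R1  ⇒  (1, 0, 2)

pivot columns: 0, 1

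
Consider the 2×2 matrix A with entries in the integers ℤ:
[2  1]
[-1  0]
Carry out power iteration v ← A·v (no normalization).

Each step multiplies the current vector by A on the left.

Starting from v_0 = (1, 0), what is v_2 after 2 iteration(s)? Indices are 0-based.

v_0 = (1, 0).
v_1 = A·v_0 = (2, -1).
v_2 = A·v_1 = (3, -2).

v_2 = (3, -2)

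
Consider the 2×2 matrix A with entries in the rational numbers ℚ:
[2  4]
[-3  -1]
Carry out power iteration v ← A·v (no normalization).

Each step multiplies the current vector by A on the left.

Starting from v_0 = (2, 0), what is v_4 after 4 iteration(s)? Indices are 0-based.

v_4 = (104, 114)

v_0 = (2, 0).
v_1 = A·v_0 = (4, -6).
v_2 = A·v_1 = (-16, -6).
v_3 = A·v_2 = (-56, 54).
v_4 = A·v_3 = (104, 114).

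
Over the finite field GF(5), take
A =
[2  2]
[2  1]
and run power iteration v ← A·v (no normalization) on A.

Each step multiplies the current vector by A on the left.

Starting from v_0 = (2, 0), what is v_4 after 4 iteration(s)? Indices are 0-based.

v_4 = (0, 1)

v_0 = (2, 0).
v_1 = A·v_0 = (4, 4).
v_2 = A·v_1 = (1, 2).
v_3 = A·v_2 = (1, 4).
v_4 = A·v_3 = (0, 1).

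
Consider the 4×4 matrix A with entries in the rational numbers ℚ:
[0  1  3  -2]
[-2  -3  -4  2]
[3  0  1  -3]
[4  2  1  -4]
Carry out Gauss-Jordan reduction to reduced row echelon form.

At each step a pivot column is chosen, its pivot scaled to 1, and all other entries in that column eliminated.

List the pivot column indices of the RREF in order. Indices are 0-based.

pivot columns: 0, 1, 2, 3

step 1: exchange rows 0,1
step 1: normalize row 0 (÷-2) = (1, 3/2, 2, -1)
  row 2: subtract 3×row0 = (0, -9/2, -5, 0)
  row 3: subtract 4×row0 = (0, -4, -7, 0)
step 2: normalize row 1 (÷1) = (0, 1, 3, -2)
  row 0: subtract 3/2×row1 = (1, 0, -5/2, 2)
  row 2: subtract -9/2×row1 = (0, 0, 17/2, -9)
  row 3: subtract -4×row1 = (0, 0, 5, -8)
step 3: normalize row 2 (÷17/2) = (0, 0, 1, -18/17)
  row 0: subtract -5/2×row2 = (1, 0, 0, -11/17)
  row 1: subtract 3×row2 = (0, 1, 0, 20/17)
  row 3: subtract 5×row2 = (0, 0, 0, -46/17)
step 4: normalize row 3 (÷-46/17) = (0, 0, 0, 1)
  row 0: subtract -11/17×row3 = (1, 0, 0, 0)
  row 1: subtract 20/17×row3 = (0, 1, 0, 0)
  row 2: subtract -18/17×row3 = (0, 0, 1, 0)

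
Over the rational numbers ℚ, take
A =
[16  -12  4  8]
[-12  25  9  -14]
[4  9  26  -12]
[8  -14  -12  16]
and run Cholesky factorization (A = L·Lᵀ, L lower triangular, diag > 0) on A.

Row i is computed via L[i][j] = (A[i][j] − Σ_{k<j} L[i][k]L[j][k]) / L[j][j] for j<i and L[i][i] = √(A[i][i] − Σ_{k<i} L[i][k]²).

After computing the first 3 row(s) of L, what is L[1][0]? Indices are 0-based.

L[1][0] = -3

Step 1: L[0][0] = √(16) = 4.
  L[1][0] = (-12) / L[0][0] = -3.
Step 2: L[1][1] = √(16) = 4.
  L[2][0] = (4) / L[0][0] = 1.
  L[2][1] = (12) / L[1][1] = 3.
Step 3: L[2][2] = √(16) = 4.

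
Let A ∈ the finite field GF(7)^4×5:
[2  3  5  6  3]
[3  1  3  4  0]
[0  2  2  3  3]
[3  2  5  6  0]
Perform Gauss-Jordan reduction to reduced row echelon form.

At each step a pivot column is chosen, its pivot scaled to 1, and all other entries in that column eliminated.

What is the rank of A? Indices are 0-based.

rank = 4

step 1: normalize row 0 (÷2) = (1, 5, 6, 3, 5)
  row 1: subtract 3×row0 = (0, 0, 6, 2, 6)
  row 3: subtract 3×row0 = (0, 1, 1, 4, 6)
step 2: exchange rows 1,2
step 2: normalize row 1 (÷2) = (0, 1, 1, 5, 5)
  row 0: subtract 5×row1 = (1, 0, 1, 6, 1)
  row 3: subtract 1×row1 = (0, 0, 0, 6, 1)
step 3: normalize row 2 (÷6) = (0, 0, 1, 5, 1)
  row 0: subtract 1×row2 = (1, 0, 0, 1, 0)
  row 1: subtract 1×row2 = (0, 1, 0, 0, 4)
step 4: normalize row 3 (÷6) = (0, 0, 0, 1, 6)
  row 0: subtract 1×row3 = (1, 0, 0, 0, 1)
  row 2: subtract 5×row3 = (0, 0, 1, 0, 6)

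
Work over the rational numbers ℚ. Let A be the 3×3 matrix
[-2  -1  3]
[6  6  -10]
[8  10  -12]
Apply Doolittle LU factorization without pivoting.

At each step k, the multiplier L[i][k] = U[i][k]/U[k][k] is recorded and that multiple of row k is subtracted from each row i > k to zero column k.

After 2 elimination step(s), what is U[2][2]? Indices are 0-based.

k=0: U[0][0]=-2
  eliminate (1,0): mult=-3, new row 1: (0, 3, -1); set L[1][0]=-3
  eliminate (2,0): mult=-4, new row 2: (0, 6, 0); set L[2][0]=-4
k=1: U[1][1]=3
  eliminate (2,1): mult=2, new row 2: (0, 0, 2); set L[2][1]=2

U[2][2] = 2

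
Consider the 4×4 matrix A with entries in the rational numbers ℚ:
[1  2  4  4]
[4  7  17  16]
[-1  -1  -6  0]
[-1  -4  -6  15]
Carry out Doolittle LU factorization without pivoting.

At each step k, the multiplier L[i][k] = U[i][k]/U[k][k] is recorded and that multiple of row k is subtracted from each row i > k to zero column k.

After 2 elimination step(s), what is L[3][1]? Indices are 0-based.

k=0: U[0][0]=1
  eliminate (1,0): mult=4, new row 1: (0, -1, 1, 0); set L[1][0]=4
  eliminate (2,0): mult=-1, new row 2: (0, 1, -2, 4); set L[2][0]=-1
  eliminate (3,0): mult=-1, new row 3: (0, -2, -2, 19); set L[3][0]=-1
k=1: U[1][1]=-1
  eliminate (2,1): mult=-1, new row 2: (0, 0, -1, 4); set L[2][1]=-1
  eliminate (3,1): mult=2, new row 3: (0, 0, -4, 19); set L[3][1]=2

L[3][1] = 2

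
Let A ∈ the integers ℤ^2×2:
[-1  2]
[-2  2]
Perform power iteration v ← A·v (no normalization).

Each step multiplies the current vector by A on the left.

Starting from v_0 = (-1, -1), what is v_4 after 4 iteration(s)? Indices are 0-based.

v_4 = (1, -2)

v_0 = (-1, -1).
v_1 = A·v_0 = (-1, 0).
v_2 = A·v_1 = (1, 2).
v_3 = A·v_2 = (3, 2).
v_4 = A·v_3 = (1, -2).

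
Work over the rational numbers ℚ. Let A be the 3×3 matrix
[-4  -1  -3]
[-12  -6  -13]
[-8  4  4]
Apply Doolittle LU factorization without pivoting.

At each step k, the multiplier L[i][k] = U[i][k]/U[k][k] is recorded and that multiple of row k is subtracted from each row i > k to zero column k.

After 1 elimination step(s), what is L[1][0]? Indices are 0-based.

[col 0] pivot -4
  R1 -= 3*R0 → (0, -3, -4)  (L[1][0] := 3)
  R2 -= 2*R0 → (0, 6, 10)  (L[2][0] := 2)

L[1][0] = 3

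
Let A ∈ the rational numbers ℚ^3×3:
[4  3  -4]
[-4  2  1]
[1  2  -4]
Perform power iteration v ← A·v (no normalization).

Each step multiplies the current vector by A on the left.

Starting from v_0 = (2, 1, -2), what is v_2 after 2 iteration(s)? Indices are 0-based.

v_2 = (4, -80, -45)

v_0 = (2, 1, -2).
v_1 = A·v_0 = (19, -8, 12).
v_2 = A·v_1 = (4, -80, -45).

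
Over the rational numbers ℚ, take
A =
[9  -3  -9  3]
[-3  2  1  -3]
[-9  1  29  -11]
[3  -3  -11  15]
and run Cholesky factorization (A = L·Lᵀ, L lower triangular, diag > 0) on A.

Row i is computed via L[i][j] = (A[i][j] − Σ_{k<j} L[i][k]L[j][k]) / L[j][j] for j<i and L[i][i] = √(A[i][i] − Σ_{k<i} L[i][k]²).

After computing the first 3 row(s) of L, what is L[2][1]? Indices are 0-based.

Step 1: L[0][0] = √(9) = 3.
  L[1][0] = (-3) / L[0][0] = -1.
Step 2: L[1][1] = √(1) = 1.
  L[2][0] = (-9) / L[0][0] = -3.
  L[2][1] = (-2) / L[1][1] = -2.
Step 3: L[2][2] = √(16) = 4.

L[2][1] = -2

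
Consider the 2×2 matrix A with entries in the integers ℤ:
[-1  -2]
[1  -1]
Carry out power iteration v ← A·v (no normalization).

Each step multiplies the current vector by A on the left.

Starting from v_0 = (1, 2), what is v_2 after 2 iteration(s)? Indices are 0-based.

v_2 = (7, -4)

v_0 = (1, 2).
v_1 = A·v_0 = (-5, -1).
v_2 = A·v_1 = (7, -4).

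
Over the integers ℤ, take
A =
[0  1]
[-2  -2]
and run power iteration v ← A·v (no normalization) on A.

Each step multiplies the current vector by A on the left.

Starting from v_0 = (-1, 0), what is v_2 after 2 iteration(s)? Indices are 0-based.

v_0 = (-1, 0).
v_1 = A·v_0 = (0, 2).
v_2 = A·v_1 = (2, -4).

v_2 = (2, -4)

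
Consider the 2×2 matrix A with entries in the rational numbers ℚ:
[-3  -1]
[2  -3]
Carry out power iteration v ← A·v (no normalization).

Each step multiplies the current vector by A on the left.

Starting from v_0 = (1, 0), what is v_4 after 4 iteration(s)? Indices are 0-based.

v_4 = (-23, -168)

v_0 = (1, 0).
v_1 = A·v_0 = (-3, 2).
v_2 = A·v_1 = (7, -12).
v_3 = A·v_2 = (-9, 50).
v_4 = A·v_3 = (-23, -168).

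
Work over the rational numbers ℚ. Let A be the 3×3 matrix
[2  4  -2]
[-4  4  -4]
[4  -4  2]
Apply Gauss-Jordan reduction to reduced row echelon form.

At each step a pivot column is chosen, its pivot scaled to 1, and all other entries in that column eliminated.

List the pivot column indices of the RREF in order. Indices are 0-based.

pivot columns: 0, 1, 2

[1] R0 /= 2  ⇒  (1, 2, -1)
     R1 -= -4·R0  ⇒  (0, 12, -8)
     R2 -= 4·R0  ⇒  (0, -12, 6)
[2] R1 /= 12  ⇒  (0, 1, -2/3)
     R0 -= 2·R1  ⇒  (1, 0, 1/3)
     R2 -= -12·R1  ⇒  (0, 0, -2)
[3] R2 /= -2  ⇒  (0, 0, 1)
     R0 -= 1/3·R2  ⇒  (1, 0, 0)
     R1 -= -2/3·R2  ⇒  (0, 1, 0)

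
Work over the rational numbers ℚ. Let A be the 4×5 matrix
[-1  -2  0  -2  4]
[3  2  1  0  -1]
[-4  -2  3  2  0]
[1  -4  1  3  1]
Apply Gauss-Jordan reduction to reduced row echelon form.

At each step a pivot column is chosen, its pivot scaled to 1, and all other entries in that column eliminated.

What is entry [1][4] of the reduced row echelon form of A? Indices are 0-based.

M[1][4] = -25/26

step 1: normalize row 0 (÷-1) = (1, 2, 0, 2, -4)
  row 1: subtract 3×row0 = (0, -4, 1, -6, 11)
  row 2: subtract -4×row0 = (0, 6, 3, 10, -16)
  row 3: subtract 1×row0 = (0, -6, 1, 1, 5)
step 2: normalize row 1 (÷-4) = (0, 1, -1/4, 3/2, -11/4)
  row 0: subtract 2×row1 = (1, 0, 1/2, -1, 3/2)
  row 2: subtract 6×row1 = (0, 0, 9/2, 1, 1/2)
  row 3: subtract -6×row1 = (0, 0, -1/2, 10, -23/2)
step 3: normalize row 2 (÷9/2) = (0, 0, 1, 2/9, 1/9)
  row 0: subtract 1/2×row2 = (1, 0, 0, -10/9, 13/9)
  row 1: subtract -1/4×row2 = (0, 1, 0, 14/9, -49/18)
  row 3: subtract -1/2×row2 = (0, 0, 0, 91/9, -103/9)
step 4: normalize row 3 (÷91/9) = (0, 0, 0, 1, -103/91)
  row 0: subtract -10/9×row3 = (1, 0, 0, 0, 17/91)
  row 1: subtract 14/9×row3 = (0, 1, 0, 0, -25/26)
  row 2: subtract 2/9×row3 = (0, 0, 1, 0, 33/91)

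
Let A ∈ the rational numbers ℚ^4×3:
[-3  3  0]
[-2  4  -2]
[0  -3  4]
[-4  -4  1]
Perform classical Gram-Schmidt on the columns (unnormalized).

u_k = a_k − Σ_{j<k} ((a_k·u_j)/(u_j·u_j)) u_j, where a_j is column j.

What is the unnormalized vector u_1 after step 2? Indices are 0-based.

Step 1: u_0 = a_0 = (-3, -2, 0, -4).
Step 2: u_1 = a_1 − (-1/29)·u_0 = (84/29, 114/29, -3, -120/29).

u_1 = (84/29, 114/29, -3, -120/29)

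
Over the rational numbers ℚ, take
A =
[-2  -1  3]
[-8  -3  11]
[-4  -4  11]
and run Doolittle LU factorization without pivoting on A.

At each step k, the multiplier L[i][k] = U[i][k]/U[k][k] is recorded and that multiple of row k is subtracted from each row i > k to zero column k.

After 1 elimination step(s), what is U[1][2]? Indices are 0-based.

Step 1: pivot at (0,0) is -2.
  row1 ← row1 − (4)·row0  ⇒  L[1][0]=4, U row1=(0, 1, -1)
  row2 ← row2 − (2)·row0  ⇒  L[2][0]=2, U row2=(0, -2, 5)

U[1][2] = -1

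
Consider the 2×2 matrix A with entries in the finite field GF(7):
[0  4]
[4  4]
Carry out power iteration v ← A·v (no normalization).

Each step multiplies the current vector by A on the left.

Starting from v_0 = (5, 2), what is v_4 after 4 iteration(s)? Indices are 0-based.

v_0 = (5, 2).
v_1 = A·v_0 = (1, 0).
v_2 = A·v_1 = (0, 4).
v_3 = A·v_2 = (2, 2).
v_4 = A·v_3 = (1, 2).

v_4 = (1, 2)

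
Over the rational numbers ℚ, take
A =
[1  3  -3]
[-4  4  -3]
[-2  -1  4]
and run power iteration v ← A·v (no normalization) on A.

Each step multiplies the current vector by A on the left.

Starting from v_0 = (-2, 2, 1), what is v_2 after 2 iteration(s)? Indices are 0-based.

v_0 = (-2, 2, 1).
v_1 = A·v_0 = (1, 13, 6).
v_2 = A·v_1 = (22, 30, 9).

v_2 = (22, 30, 9)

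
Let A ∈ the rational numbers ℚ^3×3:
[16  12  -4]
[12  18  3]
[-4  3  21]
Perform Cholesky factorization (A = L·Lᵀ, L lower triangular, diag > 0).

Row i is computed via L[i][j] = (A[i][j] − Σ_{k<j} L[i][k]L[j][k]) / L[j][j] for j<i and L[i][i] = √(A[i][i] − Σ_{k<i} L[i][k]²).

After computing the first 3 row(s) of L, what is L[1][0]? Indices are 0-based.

L[1][0] = 3

Step 1: L[0][0] = √(16) = 4.
  L[1][0] = (12) / L[0][0] = 3.
Step 2: L[1][1] = √(9) = 3.
  L[2][0] = (-4) / L[0][0] = -1.
  L[2][1] = (6) / L[1][1] = 2.
Step 3: L[2][2] = √(16) = 4.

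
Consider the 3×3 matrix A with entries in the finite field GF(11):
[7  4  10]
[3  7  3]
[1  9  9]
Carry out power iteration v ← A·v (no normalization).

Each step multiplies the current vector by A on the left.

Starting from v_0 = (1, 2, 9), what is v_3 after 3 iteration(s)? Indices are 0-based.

v_0 = (1, 2, 9).
v_1 = A·v_0 = (6, 0, 1).
v_2 = A·v_1 = (8, 10, 4).
v_3 = A·v_2 = (4, 7, 2).

v_3 = (4, 7, 2)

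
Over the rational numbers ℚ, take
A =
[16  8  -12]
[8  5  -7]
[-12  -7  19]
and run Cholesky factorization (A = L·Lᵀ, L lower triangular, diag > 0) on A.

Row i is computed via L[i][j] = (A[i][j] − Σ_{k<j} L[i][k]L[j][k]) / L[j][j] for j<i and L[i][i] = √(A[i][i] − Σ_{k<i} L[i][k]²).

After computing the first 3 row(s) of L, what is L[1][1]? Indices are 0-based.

L[1][1] = 1

Step 1: L[0][0] = √(16) = 4.
  L[1][0] = (8) / L[0][0] = 2.
Step 2: L[1][1] = √(1) = 1.
  L[2][0] = (-12) / L[0][0] = -3.
  L[2][1] = (-1) / L[1][1] = -1.
Step 3: L[2][2] = √(9) = 3.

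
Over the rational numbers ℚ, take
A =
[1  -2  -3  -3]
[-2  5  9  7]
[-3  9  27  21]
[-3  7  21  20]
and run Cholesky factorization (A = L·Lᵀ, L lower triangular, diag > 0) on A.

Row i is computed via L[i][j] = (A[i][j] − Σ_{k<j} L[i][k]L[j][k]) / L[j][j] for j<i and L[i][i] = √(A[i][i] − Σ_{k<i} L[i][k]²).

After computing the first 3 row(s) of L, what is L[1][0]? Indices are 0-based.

L[1][0] = -2

Step 1: L[0][0] = √(1) = 1.
  L[1][0] = (-2) / L[0][0] = -2.
Step 2: L[1][1] = √(1) = 1.
  L[2][0] = (-3) / L[0][0] = -3.
  L[2][1] = (3) / L[1][1] = 3.
Step 3: L[2][2] = √(9) = 3.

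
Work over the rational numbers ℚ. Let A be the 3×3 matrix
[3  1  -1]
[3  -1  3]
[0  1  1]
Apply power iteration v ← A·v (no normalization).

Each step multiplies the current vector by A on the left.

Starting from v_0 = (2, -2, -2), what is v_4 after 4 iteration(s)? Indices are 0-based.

v_0 = (2, -2, -2).
v_1 = A·v_0 = (6, 2, -4).
v_2 = A·v_1 = (24, 4, -2).
v_3 = A·v_2 = (78, 62, 2).
v_4 = A·v_3 = (294, 178, 64).

v_4 = (294, 178, 64)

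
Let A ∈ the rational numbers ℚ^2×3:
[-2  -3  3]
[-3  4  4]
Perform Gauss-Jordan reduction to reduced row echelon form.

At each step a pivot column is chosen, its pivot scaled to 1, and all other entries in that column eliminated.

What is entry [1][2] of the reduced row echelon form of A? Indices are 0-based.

M[1][2] = -1/17

pivot(0,0)=-2: scale R0 → (1, 3/2, -3/2)
  clear (1,0): R1 −= (-3)R0 → (0, 17/2, -1/2)
pivot(1,1)=17/2: scale R1 → (0, 1, -1/17)
  clear (0,1): R0 −= (3/2)R1 → (1, 0, -24/17)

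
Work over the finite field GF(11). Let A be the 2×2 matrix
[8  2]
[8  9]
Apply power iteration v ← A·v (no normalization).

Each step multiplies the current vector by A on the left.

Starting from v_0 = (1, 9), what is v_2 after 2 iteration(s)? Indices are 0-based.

v_2 = (1, 8)

v_0 = (1, 9).
v_1 = A·v_0 = (4, 1).
v_2 = A·v_1 = (1, 8).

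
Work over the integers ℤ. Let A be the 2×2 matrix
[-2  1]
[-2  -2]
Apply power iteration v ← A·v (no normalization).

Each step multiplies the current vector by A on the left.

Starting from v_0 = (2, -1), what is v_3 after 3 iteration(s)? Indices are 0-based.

v_0 = (2, -1).
v_1 = A·v_0 = (-5, -2).
v_2 = A·v_1 = (8, 14).
v_3 = A·v_2 = (-2, -44).

v_3 = (-2, -44)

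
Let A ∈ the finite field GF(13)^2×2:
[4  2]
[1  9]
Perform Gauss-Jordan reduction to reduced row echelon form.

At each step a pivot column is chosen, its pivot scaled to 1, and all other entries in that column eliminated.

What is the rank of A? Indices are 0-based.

pivot(0,0)=4: scale R0 → (1, 7)
  clear (1,0): R1 −= (1)R0 → (0, 2)
pivot(1,1)=2: scale R1 → (0, 1)
  clear (0,1): R0 −= (7)R1 → (1, 0)

rank = 2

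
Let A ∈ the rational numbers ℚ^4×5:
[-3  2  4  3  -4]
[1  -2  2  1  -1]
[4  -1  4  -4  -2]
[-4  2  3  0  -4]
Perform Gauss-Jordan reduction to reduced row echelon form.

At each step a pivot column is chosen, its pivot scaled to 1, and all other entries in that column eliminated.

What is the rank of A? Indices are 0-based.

[1] R0 /= -3  ⇒  (1, -2/3, -4/3, -1, 4/3)
     R1 -= 1·R0  ⇒  (0, -4/3, 10/3, 2, -7/3)
     R2 -= 4·R0  ⇒  (0, 5/3, 28/3, 0, -22/3)
     R3 -= -4·R0  ⇒  (0, -2/3, -7/3, -4, 4/3)
[2] R1 /= -4/3  ⇒  (0, 1, -5/2, -3/2, 7/4)
     R0 -= -2/3·R1  ⇒  (1, 0, -3, -2, 5/2)
     R2 -= 5/3·R1  ⇒  (0, 0, 27/2, 5/2, -41/4)
     R3 -= -2/3·R1  ⇒  (0, 0, -4, -5, 5/2)
[3] R2 /= 27/2  ⇒  (0, 0, 1, 5/27, -41/54)
     R0 -= -3·R2  ⇒  (1, 0, 0, -13/9, 2/9)
     R1 -= -5/2·R2  ⇒  (0, 1, 0, -28/27, -4/27)
     R3 -= -4·R2  ⇒  (0, 0, 0, -115/27, -29/54)
[4] R3 /= -115/27  ⇒  (0, 0, 0, 1, 29/230)
     R0 -= -13/9·R3  ⇒  (1, 0, 0, 0, 93/230)
     R1 -= -28/27·R3  ⇒  (0, 1, 0, 0, -2/115)
     R2 -= 5/27·R3  ⇒  (0, 0, 1, 0, -18/23)

rank = 4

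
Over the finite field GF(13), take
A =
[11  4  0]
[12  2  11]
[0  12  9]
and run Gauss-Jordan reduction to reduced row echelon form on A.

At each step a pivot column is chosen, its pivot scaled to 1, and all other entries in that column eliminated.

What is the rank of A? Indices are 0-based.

pivot(0,0)=11: scale R0 → (1, 11, 0)
  clear (1,0): R1 −= (12)R0 → (0, 0, 11)
pivot(1,1): swap R1↔R2
pivot(1,1)=12: scale R1 → (0, 1, 4)
  clear (0,1): R0 −= (11)R1 → (1, 0, 8)
pivot(2,2)=11: scale R2 → (0, 0, 1)
  clear (0,2): R0 −= (8)R2 → (1, 0, 0)
  clear (1,2): R1 −= (4)R2 → (0, 1, 0)

rank = 3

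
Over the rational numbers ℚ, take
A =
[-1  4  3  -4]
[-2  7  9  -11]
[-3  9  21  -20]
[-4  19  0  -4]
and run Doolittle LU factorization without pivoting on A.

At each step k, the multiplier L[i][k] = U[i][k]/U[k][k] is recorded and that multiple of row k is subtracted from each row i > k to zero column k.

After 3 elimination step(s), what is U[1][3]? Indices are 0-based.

U[1][3] = -3

Step 1: pivot at (0,0) is -1.
  row1 ← row1 − (2)·row0  ⇒  L[1][0]=2, U row1=(0, -1, 3, -3)
  row2 ← row2 − (3)·row0  ⇒  L[2][0]=3, U row2=(0, -3, 12, -8)
  row3 ← row3 − (4)·row0  ⇒  L[3][0]=4, U row3=(0, 3, -12, 12)
Step 2: pivot at (1,1) is -1.
  row2 ← row2 − (3)·row1  ⇒  L[2][1]=3, U row2=(0, 0, 3, 1)
  row3 ← row3 − (-3)·row1  ⇒  L[3][1]=-3, U row3=(0, 0, -3, 3)
Step 3: pivot at (2,2) is 3.
  row3 ← row3 − (-1)·row2  ⇒  L[3][2]=-1, U row3=(0, 0, 0, 4)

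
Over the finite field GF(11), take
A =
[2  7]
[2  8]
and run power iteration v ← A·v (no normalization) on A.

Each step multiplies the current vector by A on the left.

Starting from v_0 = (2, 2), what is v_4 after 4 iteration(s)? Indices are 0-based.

v_4 = (3, 9)

v_0 = (2, 2).
v_1 = A·v_0 = (7, 9).
v_2 = A·v_1 = (0, 9).
v_3 = A·v_2 = (8, 6).
v_4 = A·v_3 = (3, 9).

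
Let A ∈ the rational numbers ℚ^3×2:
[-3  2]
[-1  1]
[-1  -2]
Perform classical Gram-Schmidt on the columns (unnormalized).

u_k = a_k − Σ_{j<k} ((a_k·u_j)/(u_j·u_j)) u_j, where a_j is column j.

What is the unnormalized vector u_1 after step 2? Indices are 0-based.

Step 1: u_0 = a_0 = (-3, -1, -1).
Step 2: u_1 = a_1 − (-5/11)·u_0 = (7/11, 6/11, -27/11).

u_1 = (7/11, 6/11, -27/11)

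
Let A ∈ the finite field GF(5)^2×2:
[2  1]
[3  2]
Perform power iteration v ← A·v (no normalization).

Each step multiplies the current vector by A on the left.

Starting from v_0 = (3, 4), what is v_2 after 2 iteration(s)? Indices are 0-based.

v_2 = (2, 4)

v_0 = (3, 4).
v_1 = A·v_0 = (0, 2).
v_2 = A·v_1 = (2, 4).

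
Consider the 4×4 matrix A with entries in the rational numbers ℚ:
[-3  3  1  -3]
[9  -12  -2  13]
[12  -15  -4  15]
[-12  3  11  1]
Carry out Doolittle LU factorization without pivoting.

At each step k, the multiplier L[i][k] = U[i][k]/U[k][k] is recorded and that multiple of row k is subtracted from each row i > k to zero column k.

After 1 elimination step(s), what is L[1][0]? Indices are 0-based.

L[1][0] = -3

[col 0] pivot -3
  R1 -= -3*R0 → (0, -3, 1, 4)  (L[1][0] := -3)
  R2 -= -4*R0 → (0, -3, 0, 3)  (L[2][0] := -4)
  R3 -= 4*R0 → (0, -9, 7, 13)  (L[3][0] := 4)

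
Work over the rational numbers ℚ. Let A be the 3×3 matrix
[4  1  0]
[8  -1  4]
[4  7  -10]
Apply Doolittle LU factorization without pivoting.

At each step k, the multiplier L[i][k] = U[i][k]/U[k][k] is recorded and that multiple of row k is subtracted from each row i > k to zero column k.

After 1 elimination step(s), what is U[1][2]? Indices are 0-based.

U[1][2] = 4

Step 1: pivot at (0,0) is 4.
  row1 ← row1 − (2)·row0  ⇒  L[1][0]=2, U row1=(0, -3, 4)
  row2 ← row2 − (1)·row0  ⇒  L[2][0]=1, U row2=(0, 6, -10)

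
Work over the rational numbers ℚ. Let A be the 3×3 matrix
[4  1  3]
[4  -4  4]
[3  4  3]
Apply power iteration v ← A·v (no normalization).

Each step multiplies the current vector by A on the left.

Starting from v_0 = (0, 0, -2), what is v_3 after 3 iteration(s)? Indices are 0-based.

v_3 = (-420, -408, -418)

v_0 = (0, 0, -2).
v_1 = A·v_0 = (-6, -8, -6).
v_2 = A·v_1 = (-50, -16, -68).
v_3 = A·v_2 = (-420, -408, -418).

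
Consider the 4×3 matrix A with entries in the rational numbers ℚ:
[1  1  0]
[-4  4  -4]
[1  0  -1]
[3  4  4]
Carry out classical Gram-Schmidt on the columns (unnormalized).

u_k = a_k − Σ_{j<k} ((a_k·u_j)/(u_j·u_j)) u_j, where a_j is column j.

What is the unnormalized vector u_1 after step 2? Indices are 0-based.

Step 1: u_0 = a_0 = (1, -4, 1, 3).
Step 2: u_1 = a_1 − (-1/9)·u_0 = (10/9, 32/9, 1/9, 13/3).

u_1 = (10/9, 32/9, 1/9, 13/3)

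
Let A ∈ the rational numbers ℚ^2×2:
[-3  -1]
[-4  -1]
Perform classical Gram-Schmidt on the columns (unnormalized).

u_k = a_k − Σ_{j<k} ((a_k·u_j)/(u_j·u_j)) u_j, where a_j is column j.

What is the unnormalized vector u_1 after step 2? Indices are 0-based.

u_1 = (-4/25, 3/25)

Step 1: u_0 = a_0 = (-3, -4).
Step 2: u_1 = a_1 − (7/25)·u_0 = (-4/25, 3/25).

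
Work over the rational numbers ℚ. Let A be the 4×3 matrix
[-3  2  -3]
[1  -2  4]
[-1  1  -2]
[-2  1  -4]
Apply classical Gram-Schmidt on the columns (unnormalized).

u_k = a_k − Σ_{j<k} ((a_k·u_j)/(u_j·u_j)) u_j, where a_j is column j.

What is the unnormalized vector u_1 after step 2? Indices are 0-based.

u_1 = (-1/5, -19/15, 4/15, -7/15)

Step 1: u_0 = a_0 = (-3, 1, -1, -2).
Step 2: u_1 = a_1 − (-11/15)·u_0 = (-1/5, -19/15, 4/15, -7/15).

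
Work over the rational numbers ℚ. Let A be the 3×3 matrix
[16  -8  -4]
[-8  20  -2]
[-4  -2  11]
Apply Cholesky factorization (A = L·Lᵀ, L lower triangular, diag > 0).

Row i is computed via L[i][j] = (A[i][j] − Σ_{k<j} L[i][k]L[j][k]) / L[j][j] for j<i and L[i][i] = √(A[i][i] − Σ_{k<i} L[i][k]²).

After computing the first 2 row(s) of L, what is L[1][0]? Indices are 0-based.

L[1][0] = -2

Step 1: L[0][0] = √(16) = 4.
  L[1][0] = (-8) / L[0][0] = -2.
Step 2: L[1][1] = √(16) = 4.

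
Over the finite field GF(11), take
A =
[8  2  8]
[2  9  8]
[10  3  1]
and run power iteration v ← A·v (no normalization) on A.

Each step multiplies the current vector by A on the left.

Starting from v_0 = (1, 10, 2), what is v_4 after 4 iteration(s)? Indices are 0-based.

v_4 = (7, 0, 6)

v_0 = (1, 10, 2).
v_1 = A·v_0 = (0, 9, 9).
v_2 = A·v_1 = (2, 10, 3).
v_3 = A·v_2 = (5, 8, 9).
v_4 = A·v_3 = (7, 0, 6).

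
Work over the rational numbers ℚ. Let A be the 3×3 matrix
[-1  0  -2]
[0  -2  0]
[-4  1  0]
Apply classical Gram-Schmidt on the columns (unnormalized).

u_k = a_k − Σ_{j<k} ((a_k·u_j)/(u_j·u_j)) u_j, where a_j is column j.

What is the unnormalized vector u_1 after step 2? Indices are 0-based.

u_1 = (-4/17, -2, 1/17)

Step 1: u_0 = a_0 = (-1, 0, -4).
Step 2: u_1 = a_1 − (-4/17)·u_0 = (-4/17, -2, 1/17).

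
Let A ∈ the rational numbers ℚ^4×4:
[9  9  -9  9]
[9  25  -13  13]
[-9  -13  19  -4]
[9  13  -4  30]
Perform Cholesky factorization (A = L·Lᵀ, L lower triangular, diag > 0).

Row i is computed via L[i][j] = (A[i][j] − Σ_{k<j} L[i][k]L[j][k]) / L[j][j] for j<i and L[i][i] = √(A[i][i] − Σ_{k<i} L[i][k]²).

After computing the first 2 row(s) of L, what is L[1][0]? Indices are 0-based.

L[1][0] = 3

Step 1: L[0][0] = √(9) = 3.
  L[1][0] = (9) / L[0][0] = 3.
Step 2: L[1][1] = √(16) = 4.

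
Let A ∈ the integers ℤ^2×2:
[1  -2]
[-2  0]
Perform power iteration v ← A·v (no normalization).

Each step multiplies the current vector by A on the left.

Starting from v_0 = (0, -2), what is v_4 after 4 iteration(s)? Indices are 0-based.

v_4 = (36, -40)

v_0 = (0, -2).
v_1 = A·v_0 = (4, 0).
v_2 = A·v_1 = (4, -8).
v_3 = A·v_2 = (20, -8).
v_4 = A·v_3 = (36, -40).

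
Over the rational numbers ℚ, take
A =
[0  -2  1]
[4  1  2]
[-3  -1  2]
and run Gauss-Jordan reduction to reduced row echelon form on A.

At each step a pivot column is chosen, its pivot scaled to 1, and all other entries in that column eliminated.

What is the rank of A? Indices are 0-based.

[1] R0 <-> R1
[1] R0 /= 4  ⇒  (1, 1/4, 1/2)
     R2 -= -3·R0  ⇒  (0, -1/4, 7/2)
[2] R1 /= -2  ⇒  (0, 1, -1/2)
     R0 -= 1/4·R1  ⇒  (1, 0, 5/8)
     R2 -= -1/4·R1  ⇒  (0, 0, 27/8)
[3] R2 /= 27/8  ⇒  (0, 0, 1)
     R0 -= 5/8·R2  ⇒  (1, 0, 0)
     R1 -= -1/2·R2  ⇒  (0, 1, 0)

rank = 3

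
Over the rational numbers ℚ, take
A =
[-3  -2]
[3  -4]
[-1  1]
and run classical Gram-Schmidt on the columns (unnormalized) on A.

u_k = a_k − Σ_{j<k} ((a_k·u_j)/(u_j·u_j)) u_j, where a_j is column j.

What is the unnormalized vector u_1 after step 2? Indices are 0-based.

Step 1: u_0 = a_0 = (-3, 3, -1).
Step 2: u_1 = a_1 − (-7/19)·u_0 = (-59/19, -55/19, 12/19).

u_1 = (-59/19, -55/19, 12/19)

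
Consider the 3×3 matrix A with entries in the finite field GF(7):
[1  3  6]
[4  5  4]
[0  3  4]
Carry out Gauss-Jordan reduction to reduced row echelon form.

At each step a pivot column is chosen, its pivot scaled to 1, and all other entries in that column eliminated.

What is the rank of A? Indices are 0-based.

step 1: normalize row 0 (÷1) = (1, 3, 6)
  row 1: subtract 4×row0 = (0, 0, 1)
step 2: exchange rows 1,2
step 2: normalize row 1 (÷3) = (0, 1, 6)
  row 0: subtract 3×row1 = (1, 0, 2)
step 3: normalize row 2 (÷1) = (0, 0, 1)
  row 0: subtract 2×row2 = (1, 0, 0)
  row 1: subtract 6×row2 = (0, 1, 0)

rank = 3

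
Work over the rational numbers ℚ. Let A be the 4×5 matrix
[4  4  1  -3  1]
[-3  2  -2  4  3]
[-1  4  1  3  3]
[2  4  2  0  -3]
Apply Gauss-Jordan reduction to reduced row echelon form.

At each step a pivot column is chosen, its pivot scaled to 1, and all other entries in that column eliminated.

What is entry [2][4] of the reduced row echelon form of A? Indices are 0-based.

step 1: normalize row 0 (÷4) = (1, 1, 1/4, -3/4, 1/4)
  row 1: subtract -3×row0 = (0, 5, -5/4, 7/4, 15/4)
  row 2: subtract -1×row0 = (0, 5, 5/4, 9/4, 13/4)
  row 3: subtract 2×row0 = (0, 2, 3/2, 3/2, -7/2)
step 2: normalize row 1 (÷5) = (0, 1, -1/4, 7/20, 3/4)
  row 0: subtract 1×row1 = (1, 0, 1/2, -11/10, -1/2)
  row 2: subtract 5×row1 = (0, 0, 5/2, 1/2, -1/2)
  row 3: subtract 2×row1 = (0, 0, 2, 4/5, -5)
step 3: normalize row 2 (÷5/2) = (0, 0, 1, 1/5, -1/5)
  row 0: subtract 1/2×row2 = (1, 0, 0, -6/5, -2/5)
  row 1: subtract -1/4×row2 = (0, 1, 0, 2/5, 7/10)
  row 3: subtract 2×row2 = (0, 0, 0, 2/5, -23/5)
step 4: normalize row 3 (÷2/5) = (0, 0, 0, 1, -23/2)
  row 0: subtract -6/5×row3 = (1, 0, 0, 0, -71/5)
  row 1: subtract 2/5×row3 = (0, 1, 0, 0, 53/10)
  row 2: subtract 1/5×row3 = (0, 0, 1, 0, 21/10)

M[2][4] = 21/10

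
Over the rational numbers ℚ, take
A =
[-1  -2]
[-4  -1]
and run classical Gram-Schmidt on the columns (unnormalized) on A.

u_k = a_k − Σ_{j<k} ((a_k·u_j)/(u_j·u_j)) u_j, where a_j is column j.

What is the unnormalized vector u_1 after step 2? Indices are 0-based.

u_1 = (-28/17, 7/17)

Step 1: u_0 = a_0 = (-1, -4).
Step 2: u_1 = a_1 − (6/17)·u_0 = (-28/17, 7/17).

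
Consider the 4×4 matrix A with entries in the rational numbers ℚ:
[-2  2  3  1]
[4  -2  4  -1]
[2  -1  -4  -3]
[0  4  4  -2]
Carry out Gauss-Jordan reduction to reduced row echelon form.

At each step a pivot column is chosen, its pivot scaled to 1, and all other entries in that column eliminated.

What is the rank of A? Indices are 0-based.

rank = 4

pivot(0,0)=-2: scale R0 → (1, -1, -3/2, -1/2)
  clear (1,0): R1 −= (4)R0 → (0, 2, 10, 1)
  clear (2,0): R2 −= (2)R0 → (0, 1, -1, -2)
pivot(1,1)=2: scale R1 → (0, 1, 5, 1/2)
  clear (0,1): R0 −= (-1)R1 → (1, 0, 7/2, 0)
  clear (2,1): R2 −= (1)R1 → (0, 0, -6, -5/2)
  clear (3,1): R3 −= (4)R1 → (0, 0, -16, -4)
pivot(2,2)=-6: scale R2 → (0, 0, 1, 5/12)
  clear (0,2): R0 −= (7/2)R2 → (1, 0, 0, -35/24)
  clear (1,2): R1 −= (5)R2 → (0, 1, 0, -19/12)
  clear (3,2): R3 −= (-16)R2 → (0, 0, 0, 8/3)
pivot(3,3)=8/3: scale R3 → (0, 0, 0, 1)
  clear (0,3): R0 −= (-35/24)R3 → (1, 0, 0, 0)
  clear (1,3): R1 −= (-19/12)R3 → (0, 1, 0, 0)
  clear (2,3): R2 −= (5/12)R3 → (0, 0, 1, 0)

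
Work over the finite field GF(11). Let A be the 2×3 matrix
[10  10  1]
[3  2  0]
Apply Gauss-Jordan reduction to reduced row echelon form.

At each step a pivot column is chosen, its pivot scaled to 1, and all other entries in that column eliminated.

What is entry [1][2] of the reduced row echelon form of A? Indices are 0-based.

[1] R0 /= 10  ⇒  (1, 1, 10)
     R1 -= 3·R0  ⇒  (0, 10, 3)
[2] R1 /= 10  ⇒  (0, 1, 8)
     R0 -= 1·R1  ⇒  (1, 0, 2)

M[1][2] = 8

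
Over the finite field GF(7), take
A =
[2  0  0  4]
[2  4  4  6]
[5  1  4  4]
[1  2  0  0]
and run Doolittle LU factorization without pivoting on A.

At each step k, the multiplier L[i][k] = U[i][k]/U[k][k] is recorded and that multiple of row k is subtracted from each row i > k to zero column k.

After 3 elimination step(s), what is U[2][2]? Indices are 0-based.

U[2][2] = 3

Step 1: pivot at (0,0) is 2.
  row1 ← row1 − (1)·row0  ⇒  L[1][0]=1, U row1=(0, 4, 4, 2)
  row2 ← row2 − (6)·row0  ⇒  L[2][0]=6, U row2=(0, 1, 4, 1)
  row3 ← row3 − (4)·row0  ⇒  L[3][0]=4, U row3=(0, 2, 0, 5)
Step 2: pivot at (1,1) is 4.
  row2 ← row2 − (2)·row1  ⇒  L[2][1]=2, U row2=(0, 0, 3, 4)
  row3 ← row3 − (4)·row1  ⇒  L[3][1]=4, U row3=(0, 0, 5, 4)
Step 3: pivot at (2,2) is 3.
  row3 ← row3 − (4)·row2  ⇒  L[3][2]=4, U row3=(0, 0, 0, 2)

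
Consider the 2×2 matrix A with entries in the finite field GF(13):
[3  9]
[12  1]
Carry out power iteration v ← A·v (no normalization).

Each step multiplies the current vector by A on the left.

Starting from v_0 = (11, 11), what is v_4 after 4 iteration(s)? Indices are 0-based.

v_4 = (6, 5)

v_0 = (11, 11).
v_1 = A·v_0 = (2, 0).
v_2 = A·v_1 = (6, 11).
v_3 = A·v_2 = (0, 5).
v_4 = A·v_3 = (6, 5).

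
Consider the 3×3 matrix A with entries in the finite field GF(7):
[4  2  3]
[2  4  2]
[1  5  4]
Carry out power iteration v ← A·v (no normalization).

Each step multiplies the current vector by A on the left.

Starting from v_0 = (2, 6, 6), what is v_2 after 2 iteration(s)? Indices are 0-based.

v_2 = (1, 5, 0)

v_0 = (2, 6, 6).
v_1 = A·v_0 = (3, 5, 0).
v_2 = A·v_1 = (1, 5, 0).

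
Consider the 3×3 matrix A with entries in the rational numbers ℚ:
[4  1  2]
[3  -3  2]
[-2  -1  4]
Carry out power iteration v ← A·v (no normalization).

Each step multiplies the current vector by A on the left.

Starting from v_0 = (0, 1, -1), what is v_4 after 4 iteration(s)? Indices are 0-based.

v_4 = (-521, -65, 225)

v_0 = (0, 1, -1).
v_1 = A·v_0 = (-1, -5, -5).
v_2 = A·v_1 = (-19, 2, -13).
v_3 = A·v_2 = (-100, -89, -16).
v_4 = A·v_3 = (-521, -65, 225).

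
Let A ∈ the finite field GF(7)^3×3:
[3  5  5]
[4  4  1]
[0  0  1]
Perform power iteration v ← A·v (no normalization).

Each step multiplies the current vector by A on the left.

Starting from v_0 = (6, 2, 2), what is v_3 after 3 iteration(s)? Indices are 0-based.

v_3 = (4, 0, 2)

v_0 = (6, 2, 2).
v_1 = A·v_0 = (3, 6, 2).
v_2 = A·v_1 = (0, 3, 2).
v_3 = A·v_2 = (4, 0, 2).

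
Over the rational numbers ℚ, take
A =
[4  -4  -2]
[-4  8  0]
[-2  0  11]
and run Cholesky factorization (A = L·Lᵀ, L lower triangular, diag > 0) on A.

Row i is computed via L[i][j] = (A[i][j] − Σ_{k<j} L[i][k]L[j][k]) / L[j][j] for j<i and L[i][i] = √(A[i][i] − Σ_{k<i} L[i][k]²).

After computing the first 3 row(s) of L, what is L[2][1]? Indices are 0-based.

Step 1: L[0][0] = √(4) = 2.
  L[1][0] = (-4) / L[0][0] = -2.
Step 2: L[1][1] = √(4) = 2.
  L[2][0] = (-2) / L[0][0] = -1.
  L[2][1] = (-2) / L[1][1] = -1.
Step 3: L[2][2] = √(9) = 3.

L[2][1] = -1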